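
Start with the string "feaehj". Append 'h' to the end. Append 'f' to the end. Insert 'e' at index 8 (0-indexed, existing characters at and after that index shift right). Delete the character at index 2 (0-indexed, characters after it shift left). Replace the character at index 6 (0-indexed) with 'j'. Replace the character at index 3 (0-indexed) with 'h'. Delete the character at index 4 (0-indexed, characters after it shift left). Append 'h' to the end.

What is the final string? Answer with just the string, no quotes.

Answer: feehhjeh

Derivation:
Applying each edit step by step:
Start: "feaehj"
Op 1 (append 'h'): "feaehj" -> "feaehjh"
Op 2 (append 'f'): "feaehjh" -> "feaehjhf"
Op 3 (insert 'e' at idx 8): "feaehjhf" -> "feaehjhfe"
Op 4 (delete idx 2 = 'a'): "feaehjhfe" -> "feehjhfe"
Op 5 (replace idx 6: 'f' -> 'j'): "feehjhfe" -> "feehjhje"
Op 6 (replace idx 3: 'h' -> 'h'): "feehjhje" -> "feehjhje"
Op 7 (delete idx 4 = 'j'): "feehjhje" -> "feehhje"
Op 8 (append 'h'): "feehhje" -> "feehhjeh"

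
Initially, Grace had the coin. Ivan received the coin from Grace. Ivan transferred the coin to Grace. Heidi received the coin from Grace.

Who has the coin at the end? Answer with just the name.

Tracking the coin through each event:
Start: Grace has the coin.
After event 1: Ivan has the coin.
After event 2: Grace has the coin.
After event 3: Heidi has the coin.

Answer: Heidi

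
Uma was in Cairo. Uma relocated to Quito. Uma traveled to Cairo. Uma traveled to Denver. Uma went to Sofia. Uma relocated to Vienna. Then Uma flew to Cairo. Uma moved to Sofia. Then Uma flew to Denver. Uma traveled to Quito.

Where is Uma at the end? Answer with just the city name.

Tracking Uma's location:
Start: Uma is in Cairo.
After move 1: Cairo -> Quito. Uma is in Quito.
After move 2: Quito -> Cairo. Uma is in Cairo.
After move 3: Cairo -> Denver. Uma is in Denver.
After move 4: Denver -> Sofia. Uma is in Sofia.
After move 5: Sofia -> Vienna. Uma is in Vienna.
After move 6: Vienna -> Cairo. Uma is in Cairo.
After move 7: Cairo -> Sofia. Uma is in Sofia.
After move 8: Sofia -> Denver. Uma is in Denver.
After move 9: Denver -> Quito. Uma is in Quito.

Answer: Quito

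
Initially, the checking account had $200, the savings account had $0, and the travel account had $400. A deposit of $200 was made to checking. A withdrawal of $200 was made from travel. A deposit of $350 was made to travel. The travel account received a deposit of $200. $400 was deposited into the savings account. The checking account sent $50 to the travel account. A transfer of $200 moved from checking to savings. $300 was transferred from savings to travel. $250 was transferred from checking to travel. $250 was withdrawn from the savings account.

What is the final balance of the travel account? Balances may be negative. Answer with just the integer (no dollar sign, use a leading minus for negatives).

Tracking account balances step by step:
Start: checking=200, savings=0, travel=400
Event 1 (deposit 200 to checking): checking: 200 + 200 = 400. Balances: checking=400, savings=0, travel=400
Event 2 (withdraw 200 from travel): travel: 400 - 200 = 200. Balances: checking=400, savings=0, travel=200
Event 3 (deposit 350 to travel): travel: 200 + 350 = 550. Balances: checking=400, savings=0, travel=550
Event 4 (deposit 200 to travel): travel: 550 + 200 = 750. Balances: checking=400, savings=0, travel=750
Event 5 (deposit 400 to savings): savings: 0 + 400 = 400. Balances: checking=400, savings=400, travel=750
Event 6 (transfer 50 checking -> travel): checking: 400 - 50 = 350, travel: 750 + 50 = 800. Balances: checking=350, savings=400, travel=800
Event 7 (transfer 200 checking -> savings): checking: 350 - 200 = 150, savings: 400 + 200 = 600. Balances: checking=150, savings=600, travel=800
Event 8 (transfer 300 savings -> travel): savings: 600 - 300 = 300, travel: 800 + 300 = 1100. Balances: checking=150, savings=300, travel=1100
Event 9 (transfer 250 checking -> travel): checking: 150 - 250 = -100, travel: 1100 + 250 = 1350. Balances: checking=-100, savings=300, travel=1350
Event 10 (withdraw 250 from savings): savings: 300 - 250 = 50. Balances: checking=-100, savings=50, travel=1350

Final balance of travel: 1350

Answer: 1350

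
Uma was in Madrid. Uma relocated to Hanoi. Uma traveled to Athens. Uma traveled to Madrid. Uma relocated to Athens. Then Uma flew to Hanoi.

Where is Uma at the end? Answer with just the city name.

Answer: Hanoi

Derivation:
Tracking Uma's location:
Start: Uma is in Madrid.
After move 1: Madrid -> Hanoi. Uma is in Hanoi.
After move 2: Hanoi -> Athens. Uma is in Athens.
After move 3: Athens -> Madrid. Uma is in Madrid.
After move 4: Madrid -> Athens. Uma is in Athens.
After move 5: Athens -> Hanoi. Uma is in Hanoi.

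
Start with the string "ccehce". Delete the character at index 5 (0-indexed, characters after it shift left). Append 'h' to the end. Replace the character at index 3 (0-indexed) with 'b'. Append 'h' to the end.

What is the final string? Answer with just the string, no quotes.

Answer: ccebchh

Derivation:
Applying each edit step by step:
Start: "ccehce"
Op 1 (delete idx 5 = 'e'): "ccehce" -> "ccehc"
Op 2 (append 'h'): "ccehc" -> "ccehch"
Op 3 (replace idx 3: 'h' -> 'b'): "ccehch" -> "ccebch"
Op 4 (append 'h'): "ccebch" -> "ccebchh"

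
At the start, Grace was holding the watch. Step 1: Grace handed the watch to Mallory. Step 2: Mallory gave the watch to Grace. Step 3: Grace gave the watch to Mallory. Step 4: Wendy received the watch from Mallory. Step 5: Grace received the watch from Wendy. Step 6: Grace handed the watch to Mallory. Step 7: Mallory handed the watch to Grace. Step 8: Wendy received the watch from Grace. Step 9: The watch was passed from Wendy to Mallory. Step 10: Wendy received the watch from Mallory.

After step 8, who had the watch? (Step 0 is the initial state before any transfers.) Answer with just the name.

Answer: Wendy

Derivation:
Tracking the watch holder through step 8:
After step 0 (start): Grace
After step 1: Mallory
After step 2: Grace
After step 3: Mallory
After step 4: Wendy
After step 5: Grace
After step 6: Mallory
After step 7: Grace
After step 8: Wendy

At step 8, the holder is Wendy.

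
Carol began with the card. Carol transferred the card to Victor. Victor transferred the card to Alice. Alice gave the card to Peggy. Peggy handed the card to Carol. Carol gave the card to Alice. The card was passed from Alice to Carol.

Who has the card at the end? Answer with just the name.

Tracking the card through each event:
Start: Carol has the card.
After event 1: Victor has the card.
After event 2: Alice has the card.
After event 3: Peggy has the card.
After event 4: Carol has the card.
After event 5: Alice has the card.
After event 6: Carol has the card.

Answer: Carol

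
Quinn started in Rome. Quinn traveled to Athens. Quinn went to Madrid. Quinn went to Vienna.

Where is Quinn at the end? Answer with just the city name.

Tracking Quinn's location:
Start: Quinn is in Rome.
After move 1: Rome -> Athens. Quinn is in Athens.
After move 2: Athens -> Madrid. Quinn is in Madrid.
After move 3: Madrid -> Vienna. Quinn is in Vienna.

Answer: Vienna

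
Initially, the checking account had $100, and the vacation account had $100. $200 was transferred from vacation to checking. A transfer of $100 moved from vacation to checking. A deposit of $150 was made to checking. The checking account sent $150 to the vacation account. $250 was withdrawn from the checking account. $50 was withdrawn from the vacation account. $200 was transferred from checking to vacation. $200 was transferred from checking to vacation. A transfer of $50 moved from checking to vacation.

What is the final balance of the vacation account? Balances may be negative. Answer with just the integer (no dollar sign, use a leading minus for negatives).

Tracking account balances step by step:
Start: checking=100, vacation=100
Event 1 (transfer 200 vacation -> checking): vacation: 100 - 200 = -100, checking: 100 + 200 = 300. Balances: checking=300, vacation=-100
Event 2 (transfer 100 vacation -> checking): vacation: -100 - 100 = -200, checking: 300 + 100 = 400. Balances: checking=400, vacation=-200
Event 3 (deposit 150 to checking): checking: 400 + 150 = 550. Balances: checking=550, vacation=-200
Event 4 (transfer 150 checking -> vacation): checking: 550 - 150 = 400, vacation: -200 + 150 = -50. Balances: checking=400, vacation=-50
Event 5 (withdraw 250 from checking): checking: 400 - 250 = 150. Balances: checking=150, vacation=-50
Event 6 (withdraw 50 from vacation): vacation: -50 - 50 = -100. Balances: checking=150, vacation=-100
Event 7 (transfer 200 checking -> vacation): checking: 150 - 200 = -50, vacation: -100 + 200 = 100. Balances: checking=-50, vacation=100
Event 8 (transfer 200 checking -> vacation): checking: -50 - 200 = -250, vacation: 100 + 200 = 300. Balances: checking=-250, vacation=300
Event 9 (transfer 50 checking -> vacation): checking: -250 - 50 = -300, vacation: 300 + 50 = 350. Balances: checking=-300, vacation=350

Final balance of vacation: 350

Answer: 350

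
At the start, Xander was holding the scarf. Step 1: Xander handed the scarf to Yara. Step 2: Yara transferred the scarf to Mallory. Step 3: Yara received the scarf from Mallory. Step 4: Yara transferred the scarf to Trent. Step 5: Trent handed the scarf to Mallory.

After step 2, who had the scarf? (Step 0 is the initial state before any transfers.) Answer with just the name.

Tracking the scarf holder through step 2:
After step 0 (start): Xander
After step 1: Yara
After step 2: Mallory

At step 2, the holder is Mallory.

Answer: Mallory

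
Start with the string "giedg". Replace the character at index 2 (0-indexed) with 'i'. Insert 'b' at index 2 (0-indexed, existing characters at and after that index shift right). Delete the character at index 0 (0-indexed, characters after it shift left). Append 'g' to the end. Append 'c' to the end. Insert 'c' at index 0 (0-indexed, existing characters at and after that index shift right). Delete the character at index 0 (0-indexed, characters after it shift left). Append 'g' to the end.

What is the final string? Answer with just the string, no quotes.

Answer: ibidggcg

Derivation:
Applying each edit step by step:
Start: "giedg"
Op 1 (replace idx 2: 'e' -> 'i'): "giedg" -> "giidg"
Op 2 (insert 'b' at idx 2): "giidg" -> "gibidg"
Op 3 (delete idx 0 = 'g'): "gibidg" -> "ibidg"
Op 4 (append 'g'): "ibidg" -> "ibidgg"
Op 5 (append 'c'): "ibidgg" -> "ibidggc"
Op 6 (insert 'c' at idx 0): "ibidggc" -> "cibidggc"
Op 7 (delete idx 0 = 'c'): "cibidggc" -> "ibidggc"
Op 8 (append 'g'): "ibidggc" -> "ibidggcg"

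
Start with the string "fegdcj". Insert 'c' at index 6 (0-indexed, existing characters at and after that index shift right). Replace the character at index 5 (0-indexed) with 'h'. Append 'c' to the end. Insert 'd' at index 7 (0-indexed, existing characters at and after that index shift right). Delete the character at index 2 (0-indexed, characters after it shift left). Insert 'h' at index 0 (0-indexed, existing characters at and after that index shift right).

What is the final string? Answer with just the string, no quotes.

Applying each edit step by step:
Start: "fegdcj"
Op 1 (insert 'c' at idx 6): "fegdcj" -> "fegdcjc"
Op 2 (replace idx 5: 'j' -> 'h'): "fegdcjc" -> "fegdchc"
Op 3 (append 'c'): "fegdchc" -> "fegdchcc"
Op 4 (insert 'd' at idx 7): "fegdchcc" -> "fegdchcdc"
Op 5 (delete idx 2 = 'g'): "fegdchcdc" -> "fedchcdc"
Op 6 (insert 'h' at idx 0): "fedchcdc" -> "hfedchcdc"

Answer: hfedchcdc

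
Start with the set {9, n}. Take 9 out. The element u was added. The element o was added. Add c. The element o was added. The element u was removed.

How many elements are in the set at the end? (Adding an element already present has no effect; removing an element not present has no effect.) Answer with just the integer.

Answer: 3

Derivation:
Tracking the set through each operation:
Start: {9, n}
Event 1 (remove 9): removed. Set: {n}
Event 2 (add u): added. Set: {n, u}
Event 3 (add o): added. Set: {n, o, u}
Event 4 (add c): added. Set: {c, n, o, u}
Event 5 (add o): already present, no change. Set: {c, n, o, u}
Event 6 (remove u): removed. Set: {c, n, o}

Final set: {c, n, o} (size 3)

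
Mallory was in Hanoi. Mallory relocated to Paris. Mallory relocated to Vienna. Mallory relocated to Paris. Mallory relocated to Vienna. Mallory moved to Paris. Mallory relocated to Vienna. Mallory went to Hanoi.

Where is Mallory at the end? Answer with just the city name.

Tracking Mallory's location:
Start: Mallory is in Hanoi.
After move 1: Hanoi -> Paris. Mallory is in Paris.
After move 2: Paris -> Vienna. Mallory is in Vienna.
After move 3: Vienna -> Paris. Mallory is in Paris.
After move 4: Paris -> Vienna. Mallory is in Vienna.
After move 5: Vienna -> Paris. Mallory is in Paris.
After move 6: Paris -> Vienna. Mallory is in Vienna.
After move 7: Vienna -> Hanoi. Mallory is in Hanoi.

Answer: Hanoi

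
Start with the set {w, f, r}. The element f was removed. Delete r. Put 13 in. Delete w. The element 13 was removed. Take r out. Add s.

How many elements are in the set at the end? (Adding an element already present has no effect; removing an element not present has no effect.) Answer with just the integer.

Tracking the set through each operation:
Start: {f, r, w}
Event 1 (remove f): removed. Set: {r, w}
Event 2 (remove r): removed. Set: {w}
Event 3 (add 13): added. Set: {13, w}
Event 4 (remove w): removed. Set: {13}
Event 5 (remove 13): removed. Set: {}
Event 6 (remove r): not present, no change. Set: {}
Event 7 (add s): added. Set: {s}

Final set: {s} (size 1)

Answer: 1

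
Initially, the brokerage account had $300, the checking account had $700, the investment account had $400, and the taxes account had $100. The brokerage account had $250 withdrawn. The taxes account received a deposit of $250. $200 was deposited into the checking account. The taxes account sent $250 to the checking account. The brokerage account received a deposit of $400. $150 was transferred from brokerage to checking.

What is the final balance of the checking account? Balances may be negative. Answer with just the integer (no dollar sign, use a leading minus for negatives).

Tracking account balances step by step:
Start: brokerage=300, checking=700, investment=400, taxes=100
Event 1 (withdraw 250 from brokerage): brokerage: 300 - 250 = 50. Balances: brokerage=50, checking=700, investment=400, taxes=100
Event 2 (deposit 250 to taxes): taxes: 100 + 250 = 350. Balances: brokerage=50, checking=700, investment=400, taxes=350
Event 3 (deposit 200 to checking): checking: 700 + 200 = 900. Balances: brokerage=50, checking=900, investment=400, taxes=350
Event 4 (transfer 250 taxes -> checking): taxes: 350 - 250 = 100, checking: 900 + 250 = 1150. Balances: brokerage=50, checking=1150, investment=400, taxes=100
Event 5 (deposit 400 to brokerage): brokerage: 50 + 400 = 450. Balances: brokerage=450, checking=1150, investment=400, taxes=100
Event 6 (transfer 150 brokerage -> checking): brokerage: 450 - 150 = 300, checking: 1150 + 150 = 1300. Balances: brokerage=300, checking=1300, investment=400, taxes=100

Final balance of checking: 1300

Answer: 1300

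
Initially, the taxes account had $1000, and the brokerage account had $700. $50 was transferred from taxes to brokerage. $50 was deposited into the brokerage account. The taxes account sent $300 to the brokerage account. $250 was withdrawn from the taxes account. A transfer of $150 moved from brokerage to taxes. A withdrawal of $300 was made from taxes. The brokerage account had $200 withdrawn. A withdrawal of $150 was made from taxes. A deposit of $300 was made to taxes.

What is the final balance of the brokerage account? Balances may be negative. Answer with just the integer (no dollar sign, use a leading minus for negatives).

Answer: 750

Derivation:
Tracking account balances step by step:
Start: taxes=1000, brokerage=700
Event 1 (transfer 50 taxes -> brokerage): taxes: 1000 - 50 = 950, brokerage: 700 + 50 = 750. Balances: taxes=950, brokerage=750
Event 2 (deposit 50 to brokerage): brokerage: 750 + 50 = 800. Balances: taxes=950, brokerage=800
Event 3 (transfer 300 taxes -> brokerage): taxes: 950 - 300 = 650, brokerage: 800 + 300 = 1100. Balances: taxes=650, brokerage=1100
Event 4 (withdraw 250 from taxes): taxes: 650 - 250 = 400. Balances: taxes=400, brokerage=1100
Event 5 (transfer 150 brokerage -> taxes): brokerage: 1100 - 150 = 950, taxes: 400 + 150 = 550. Balances: taxes=550, brokerage=950
Event 6 (withdraw 300 from taxes): taxes: 550 - 300 = 250. Balances: taxes=250, brokerage=950
Event 7 (withdraw 200 from brokerage): brokerage: 950 - 200 = 750. Balances: taxes=250, brokerage=750
Event 8 (withdraw 150 from taxes): taxes: 250 - 150 = 100. Balances: taxes=100, brokerage=750
Event 9 (deposit 300 to taxes): taxes: 100 + 300 = 400. Balances: taxes=400, brokerage=750

Final balance of brokerage: 750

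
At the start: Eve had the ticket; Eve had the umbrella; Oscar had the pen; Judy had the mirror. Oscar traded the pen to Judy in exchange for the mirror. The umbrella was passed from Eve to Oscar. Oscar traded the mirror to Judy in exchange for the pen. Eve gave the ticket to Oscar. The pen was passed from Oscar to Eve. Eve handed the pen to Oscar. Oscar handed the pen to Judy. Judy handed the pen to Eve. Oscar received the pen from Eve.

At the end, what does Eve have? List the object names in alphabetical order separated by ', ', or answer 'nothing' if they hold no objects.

Tracking all object holders:
Start: ticket:Eve, umbrella:Eve, pen:Oscar, mirror:Judy
Event 1 (swap pen<->mirror: now pen:Judy, mirror:Oscar). State: ticket:Eve, umbrella:Eve, pen:Judy, mirror:Oscar
Event 2 (give umbrella: Eve -> Oscar). State: ticket:Eve, umbrella:Oscar, pen:Judy, mirror:Oscar
Event 3 (swap mirror<->pen: now mirror:Judy, pen:Oscar). State: ticket:Eve, umbrella:Oscar, pen:Oscar, mirror:Judy
Event 4 (give ticket: Eve -> Oscar). State: ticket:Oscar, umbrella:Oscar, pen:Oscar, mirror:Judy
Event 5 (give pen: Oscar -> Eve). State: ticket:Oscar, umbrella:Oscar, pen:Eve, mirror:Judy
Event 6 (give pen: Eve -> Oscar). State: ticket:Oscar, umbrella:Oscar, pen:Oscar, mirror:Judy
Event 7 (give pen: Oscar -> Judy). State: ticket:Oscar, umbrella:Oscar, pen:Judy, mirror:Judy
Event 8 (give pen: Judy -> Eve). State: ticket:Oscar, umbrella:Oscar, pen:Eve, mirror:Judy
Event 9 (give pen: Eve -> Oscar). State: ticket:Oscar, umbrella:Oscar, pen:Oscar, mirror:Judy

Final state: ticket:Oscar, umbrella:Oscar, pen:Oscar, mirror:Judy
Eve holds: (nothing).

Answer: nothing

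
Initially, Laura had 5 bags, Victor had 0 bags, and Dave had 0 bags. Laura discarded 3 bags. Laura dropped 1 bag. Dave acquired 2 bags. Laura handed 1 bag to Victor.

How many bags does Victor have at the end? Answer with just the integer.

Answer: 1

Derivation:
Tracking counts step by step:
Start: Laura=5, Victor=0, Dave=0
Event 1 (Laura -3): Laura: 5 -> 2. State: Laura=2, Victor=0, Dave=0
Event 2 (Laura -1): Laura: 2 -> 1. State: Laura=1, Victor=0, Dave=0
Event 3 (Dave +2): Dave: 0 -> 2. State: Laura=1, Victor=0, Dave=2
Event 4 (Laura -> Victor, 1): Laura: 1 -> 0, Victor: 0 -> 1. State: Laura=0, Victor=1, Dave=2

Victor's final count: 1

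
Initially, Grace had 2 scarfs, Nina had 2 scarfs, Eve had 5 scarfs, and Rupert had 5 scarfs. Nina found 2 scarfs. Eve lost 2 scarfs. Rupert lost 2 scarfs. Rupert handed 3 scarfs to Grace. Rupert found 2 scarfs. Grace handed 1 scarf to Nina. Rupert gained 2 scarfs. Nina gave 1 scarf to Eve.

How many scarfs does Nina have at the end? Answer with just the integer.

Answer: 4

Derivation:
Tracking counts step by step:
Start: Grace=2, Nina=2, Eve=5, Rupert=5
Event 1 (Nina +2): Nina: 2 -> 4. State: Grace=2, Nina=4, Eve=5, Rupert=5
Event 2 (Eve -2): Eve: 5 -> 3. State: Grace=2, Nina=4, Eve=3, Rupert=5
Event 3 (Rupert -2): Rupert: 5 -> 3. State: Grace=2, Nina=4, Eve=3, Rupert=3
Event 4 (Rupert -> Grace, 3): Rupert: 3 -> 0, Grace: 2 -> 5. State: Grace=5, Nina=4, Eve=3, Rupert=0
Event 5 (Rupert +2): Rupert: 0 -> 2. State: Grace=5, Nina=4, Eve=3, Rupert=2
Event 6 (Grace -> Nina, 1): Grace: 5 -> 4, Nina: 4 -> 5. State: Grace=4, Nina=5, Eve=3, Rupert=2
Event 7 (Rupert +2): Rupert: 2 -> 4. State: Grace=4, Nina=5, Eve=3, Rupert=4
Event 8 (Nina -> Eve, 1): Nina: 5 -> 4, Eve: 3 -> 4. State: Grace=4, Nina=4, Eve=4, Rupert=4

Nina's final count: 4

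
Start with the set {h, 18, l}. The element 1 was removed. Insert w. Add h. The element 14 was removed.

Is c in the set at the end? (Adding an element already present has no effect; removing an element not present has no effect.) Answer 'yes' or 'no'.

Tracking the set through each operation:
Start: {18, h, l}
Event 1 (remove 1): not present, no change. Set: {18, h, l}
Event 2 (add w): added. Set: {18, h, l, w}
Event 3 (add h): already present, no change. Set: {18, h, l, w}
Event 4 (remove 14): not present, no change. Set: {18, h, l, w}

Final set: {18, h, l, w} (size 4)
c is NOT in the final set.

Answer: no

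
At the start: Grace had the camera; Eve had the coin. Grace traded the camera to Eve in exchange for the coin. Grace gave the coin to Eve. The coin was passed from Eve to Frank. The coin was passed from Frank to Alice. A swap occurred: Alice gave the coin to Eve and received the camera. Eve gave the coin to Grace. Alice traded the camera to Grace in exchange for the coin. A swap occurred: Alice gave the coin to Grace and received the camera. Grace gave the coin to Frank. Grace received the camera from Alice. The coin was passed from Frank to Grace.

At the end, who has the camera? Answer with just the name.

Answer: Grace

Derivation:
Tracking all object holders:
Start: camera:Grace, coin:Eve
Event 1 (swap camera<->coin: now camera:Eve, coin:Grace). State: camera:Eve, coin:Grace
Event 2 (give coin: Grace -> Eve). State: camera:Eve, coin:Eve
Event 3 (give coin: Eve -> Frank). State: camera:Eve, coin:Frank
Event 4 (give coin: Frank -> Alice). State: camera:Eve, coin:Alice
Event 5 (swap coin<->camera: now coin:Eve, camera:Alice). State: camera:Alice, coin:Eve
Event 6 (give coin: Eve -> Grace). State: camera:Alice, coin:Grace
Event 7 (swap camera<->coin: now camera:Grace, coin:Alice). State: camera:Grace, coin:Alice
Event 8 (swap coin<->camera: now coin:Grace, camera:Alice). State: camera:Alice, coin:Grace
Event 9 (give coin: Grace -> Frank). State: camera:Alice, coin:Frank
Event 10 (give camera: Alice -> Grace). State: camera:Grace, coin:Frank
Event 11 (give coin: Frank -> Grace). State: camera:Grace, coin:Grace

Final state: camera:Grace, coin:Grace
The camera is held by Grace.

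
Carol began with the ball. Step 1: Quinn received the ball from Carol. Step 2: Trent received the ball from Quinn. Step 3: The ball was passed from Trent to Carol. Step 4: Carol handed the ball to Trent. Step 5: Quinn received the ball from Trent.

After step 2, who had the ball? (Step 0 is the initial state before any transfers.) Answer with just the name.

Answer: Trent

Derivation:
Tracking the ball holder through step 2:
After step 0 (start): Carol
After step 1: Quinn
After step 2: Trent

At step 2, the holder is Trent.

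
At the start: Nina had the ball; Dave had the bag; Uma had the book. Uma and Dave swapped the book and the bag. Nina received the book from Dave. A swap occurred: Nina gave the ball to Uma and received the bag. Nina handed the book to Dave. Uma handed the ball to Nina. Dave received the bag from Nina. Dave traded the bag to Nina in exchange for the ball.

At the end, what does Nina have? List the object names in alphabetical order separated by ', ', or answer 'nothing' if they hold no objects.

Tracking all object holders:
Start: ball:Nina, bag:Dave, book:Uma
Event 1 (swap book<->bag: now book:Dave, bag:Uma). State: ball:Nina, bag:Uma, book:Dave
Event 2 (give book: Dave -> Nina). State: ball:Nina, bag:Uma, book:Nina
Event 3 (swap ball<->bag: now ball:Uma, bag:Nina). State: ball:Uma, bag:Nina, book:Nina
Event 4 (give book: Nina -> Dave). State: ball:Uma, bag:Nina, book:Dave
Event 5 (give ball: Uma -> Nina). State: ball:Nina, bag:Nina, book:Dave
Event 6 (give bag: Nina -> Dave). State: ball:Nina, bag:Dave, book:Dave
Event 7 (swap bag<->ball: now bag:Nina, ball:Dave). State: ball:Dave, bag:Nina, book:Dave

Final state: ball:Dave, bag:Nina, book:Dave
Nina holds: bag.

Answer: bag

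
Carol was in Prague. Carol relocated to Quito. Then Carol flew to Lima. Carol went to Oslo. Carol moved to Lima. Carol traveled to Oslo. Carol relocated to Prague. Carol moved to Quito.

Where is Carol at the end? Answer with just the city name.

Tracking Carol's location:
Start: Carol is in Prague.
After move 1: Prague -> Quito. Carol is in Quito.
After move 2: Quito -> Lima. Carol is in Lima.
After move 3: Lima -> Oslo. Carol is in Oslo.
After move 4: Oslo -> Lima. Carol is in Lima.
After move 5: Lima -> Oslo. Carol is in Oslo.
After move 6: Oslo -> Prague. Carol is in Prague.
After move 7: Prague -> Quito. Carol is in Quito.

Answer: Quito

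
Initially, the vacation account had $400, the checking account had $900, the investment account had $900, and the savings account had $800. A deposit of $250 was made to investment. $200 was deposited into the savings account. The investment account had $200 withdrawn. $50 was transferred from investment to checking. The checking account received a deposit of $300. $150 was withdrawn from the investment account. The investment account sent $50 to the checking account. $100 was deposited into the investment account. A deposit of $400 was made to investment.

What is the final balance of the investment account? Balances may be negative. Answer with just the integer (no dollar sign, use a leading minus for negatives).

Tracking account balances step by step:
Start: vacation=400, checking=900, investment=900, savings=800
Event 1 (deposit 250 to investment): investment: 900 + 250 = 1150. Balances: vacation=400, checking=900, investment=1150, savings=800
Event 2 (deposit 200 to savings): savings: 800 + 200 = 1000. Balances: vacation=400, checking=900, investment=1150, savings=1000
Event 3 (withdraw 200 from investment): investment: 1150 - 200 = 950. Balances: vacation=400, checking=900, investment=950, savings=1000
Event 4 (transfer 50 investment -> checking): investment: 950 - 50 = 900, checking: 900 + 50 = 950. Balances: vacation=400, checking=950, investment=900, savings=1000
Event 5 (deposit 300 to checking): checking: 950 + 300 = 1250. Balances: vacation=400, checking=1250, investment=900, savings=1000
Event 6 (withdraw 150 from investment): investment: 900 - 150 = 750. Balances: vacation=400, checking=1250, investment=750, savings=1000
Event 7 (transfer 50 investment -> checking): investment: 750 - 50 = 700, checking: 1250 + 50 = 1300. Balances: vacation=400, checking=1300, investment=700, savings=1000
Event 8 (deposit 100 to investment): investment: 700 + 100 = 800. Balances: vacation=400, checking=1300, investment=800, savings=1000
Event 9 (deposit 400 to investment): investment: 800 + 400 = 1200. Balances: vacation=400, checking=1300, investment=1200, savings=1000

Final balance of investment: 1200

Answer: 1200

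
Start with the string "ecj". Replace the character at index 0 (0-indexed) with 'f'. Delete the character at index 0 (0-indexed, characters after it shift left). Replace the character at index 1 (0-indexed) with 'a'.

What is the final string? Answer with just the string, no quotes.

Answer: ca

Derivation:
Applying each edit step by step:
Start: "ecj"
Op 1 (replace idx 0: 'e' -> 'f'): "ecj" -> "fcj"
Op 2 (delete idx 0 = 'f'): "fcj" -> "cj"
Op 3 (replace idx 1: 'j' -> 'a'): "cj" -> "ca"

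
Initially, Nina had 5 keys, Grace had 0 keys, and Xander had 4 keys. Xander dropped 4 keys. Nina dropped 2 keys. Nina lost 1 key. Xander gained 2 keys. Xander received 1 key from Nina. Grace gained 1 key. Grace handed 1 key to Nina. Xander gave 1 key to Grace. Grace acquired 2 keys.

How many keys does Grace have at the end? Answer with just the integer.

Tracking counts step by step:
Start: Nina=5, Grace=0, Xander=4
Event 1 (Xander -4): Xander: 4 -> 0. State: Nina=5, Grace=0, Xander=0
Event 2 (Nina -2): Nina: 5 -> 3. State: Nina=3, Grace=0, Xander=0
Event 3 (Nina -1): Nina: 3 -> 2. State: Nina=2, Grace=0, Xander=0
Event 4 (Xander +2): Xander: 0 -> 2. State: Nina=2, Grace=0, Xander=2
Event 5 (Nina -> Xander, 1): Nina: 2 -> 1, Xander: 2 -> 3. State: Nina=1, Grace=0, Xander=3
Event 6 (Grace +1): Grace: 0 -> 1. State: Nina=1, Grace=1, Xander=3
Event 7 (Grace -> Nina, 1): Grace: 1 -> 0, Nina: 1 -> 2. State: Nina=2, Grace=0, Xander=3
Event 8 (Xander -> Grace, 1): Xander: 3 -> 2, Grace: 0 -> 1. State: Nina=2, Grace=1, Xander=2
Event 9 (Grace +2): Grace: 1 -> 3. State: Nina=2, Grace=3, Xander=2

Grace's final count: 3

Answer: 3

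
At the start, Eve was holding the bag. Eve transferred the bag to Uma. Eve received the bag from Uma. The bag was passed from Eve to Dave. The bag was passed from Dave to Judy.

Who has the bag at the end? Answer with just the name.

Tracking the bag through each event:
Start: Eve has the bag.
After event 1: Uma has the bag.
After event 2: Eve has the bag.
After event 3: Dave has the bag.
After event 4: Judy has the bag.

Answer: Judy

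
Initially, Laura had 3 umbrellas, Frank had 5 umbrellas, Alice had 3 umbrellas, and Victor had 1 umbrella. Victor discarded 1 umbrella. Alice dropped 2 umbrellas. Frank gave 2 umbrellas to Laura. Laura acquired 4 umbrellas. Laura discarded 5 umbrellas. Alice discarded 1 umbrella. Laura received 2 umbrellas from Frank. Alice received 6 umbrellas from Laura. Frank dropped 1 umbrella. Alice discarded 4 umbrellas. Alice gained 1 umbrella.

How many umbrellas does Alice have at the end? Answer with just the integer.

Answer: 3

Derivation:
Tracking counts step by step:
Start: Laura=3, Frank=5, Alice=3, Victor=1
Event 1 (Victor -1): Victor: 1 -> 0. State: Laura=3, Frank=5, Alice=3, Victor=0
Event 2 (Alice -2): Alice: 3 -> 1. State: Laura=3, Frank=5, Alice=1, Victor=0
Event 3 (Frank -> Laura, 2): Frank: 5 -> 3, Laura: 3 -> 5. State: Laura=5, Frank=3, Alice=1, Victor=0
Event 4 (Laura +4): Laura: 5 -> 9. State: Laura=9, Frank=3, Alice=1, Victor=0
Event 5 (Laura -5): Laura: 9 -> 4. State: Laura=4, Frank=3, Alice=1, Victor=0
Event 6 (Alice -1): Alice: 1 -> 0. State: Laura=4, Frank=3, Alice=0, Victor=0
Event 7 (Frank -> Laura, 2): Frank: 3 -> 1, Laura: 4 -> 6. State: Laura=6, Frank=1, Alice=0, Victor=0
Event 8 (Laura -> Alice, 6): Laura: 6 -> 0, Alice: 0 -> 6. State: Laura=0, Frank=1, Alice=6, Victor=0
Event 9 (Frank -1): Frank: 1 -> 0. State: Laura=0, Frank=0, Alice=6, Victor=0
Event 10 (Alice -4): Alice: 6 -> 2. State: Laura=0, Frank=0, Alice=2, Victor=0
Event 11 (Alice +1): Alice: 2 -> 3. State: Laura=0, Frank=0, Alice=3, Victor=0

Alice's final count: 3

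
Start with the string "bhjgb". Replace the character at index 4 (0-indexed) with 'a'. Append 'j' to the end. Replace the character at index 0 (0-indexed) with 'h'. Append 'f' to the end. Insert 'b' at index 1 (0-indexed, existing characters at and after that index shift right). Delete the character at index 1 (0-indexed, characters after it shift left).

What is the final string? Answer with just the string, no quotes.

Applying each edit step by step:
Start: "bhjgb"
Op 1 (replace idx 4: 'b' -> 'a'): "bhjgb" -> "bhjga"
Op 2 (append 'j'): "bhjga" -> "bhjgaj"
Op 3 (replace idx 0: 'b' -> 'h'): "bhjgaj" -> "hhjgaj"
Op 4 (append 'f'): "hhjgaj" -> "hhjgajf"
Op 5 (insert 'b' at idx 1): "hhjgajf" -> "hbhjgajf"
Op 6 (delete idx 1 = 'b'): "hbhjgajf" -> "hhjgajf"

Answer: hhjgajf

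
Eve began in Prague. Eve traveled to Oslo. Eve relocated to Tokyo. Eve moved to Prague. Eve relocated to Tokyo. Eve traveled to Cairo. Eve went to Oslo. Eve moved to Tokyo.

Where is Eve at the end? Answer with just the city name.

Tracking Eve's location:
Start: Eve is in Prague.
After move 1: Prague -> Oslo. Eve is in Oslo.
After move 2: Oslo -> Tokyo. Eve is in Tokyo.
After move 3: Tokyo -> Prague. Eve is in Prague.
After move 4: Prague -> Tokyo. Eve is in Tokyo.
After move 5: Tokyo -> Cairo. Eve is in Cairo.
After move 6: Cairo -> Oslo. Eve is in Oslo.
After move 7: Oslo -> Tokyo. Eve is in Tokyo.

Answer: Tokyo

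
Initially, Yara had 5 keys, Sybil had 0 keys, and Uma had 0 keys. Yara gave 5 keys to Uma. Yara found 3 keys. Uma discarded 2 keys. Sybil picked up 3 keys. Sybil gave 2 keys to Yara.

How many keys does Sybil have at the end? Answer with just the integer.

Tracking counts step by step:
Start: Yara=5, Sybil=0, Uma=0
Event 1 (Yara -> Uma, 5): Yara: 5 -> 0, Uma: 0 -> 5. State: Yara=0, Sybil=0, Uma=5
Event 2 (Yara +3): Yara: 0 -> 3. State: Yara=3, Sybil=0, Uma=5
Event 3 (Uma -2): Uma: 5 -> 3. State: Yara=3, Sybil=0, Uma=3
Event 4 (Sybil +3): Sybil: 0 -> 3. State: Yara=3, Sybil=3, Uma=3
Event 5 (Sybil -> Yara, 2): Sybil: 3 -> 1, Yara: 3 -> 5. State: Yara=5, Sybil=1, Uma=3

Sybil's final count: 1

Answer: 1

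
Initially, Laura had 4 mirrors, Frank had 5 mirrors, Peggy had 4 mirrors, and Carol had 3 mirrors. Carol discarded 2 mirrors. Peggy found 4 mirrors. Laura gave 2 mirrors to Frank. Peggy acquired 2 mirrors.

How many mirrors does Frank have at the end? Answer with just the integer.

Tracking counts step by step:
Start: Laura=4, Frank=5, Peggy=4, Carol=3
Event 1 (Carol -2): Carol: 3 -> 1. State: Laura=4, Frank=5, Peggy=4, Carol=1
Event 2 (Peggy +4): Peggy: 4 -> 8. State: Laura=4, Frank=5, Peggy=8, Carol=1
Event 3 (Laura -> Frank, 2): Laura: 4 -> 2, Frank: 5 -> 7. State: Laura=2, Frank=7, Peggy=8, Carol=1
Event 4 (Peggy +2): Peggy: 8 -> 10. State: Laura=2, Frank=7, Peggy=10, Carol=1

Frank's final count: 7

Answer: 7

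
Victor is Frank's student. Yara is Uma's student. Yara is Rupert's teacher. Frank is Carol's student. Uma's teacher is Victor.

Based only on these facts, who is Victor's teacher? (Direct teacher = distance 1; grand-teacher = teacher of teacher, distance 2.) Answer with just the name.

Reconstructing the teacher chain from the given facts:
  Carol -> Frank -> Victor -> Uma -> Yara -> Rupert
(each arrow means 'teacher of the next')
Positions in the chain (0 = top):
  position of Carol: 0
  position of Frank: 1
  position of Victor: 2
  position of Uma: 3
  position of Yara: 4
  position of Rupert: 5

Victor is at position 2; the teacher is 1 step up the chain, i.e. position 1: Frank.

Answer: Frank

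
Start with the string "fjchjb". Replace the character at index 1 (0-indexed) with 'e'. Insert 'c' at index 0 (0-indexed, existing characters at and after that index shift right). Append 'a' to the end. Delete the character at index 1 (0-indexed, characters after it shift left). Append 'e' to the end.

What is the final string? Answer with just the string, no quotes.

Applying each edit step by step:
Start: "fjchjb"
Op 1 (replace idx 1: 'j' -> 'e'): "fjchjb" -> "fechjb"
Op 2 (insert 'c' at idx 0): "fechjb" -> "cfechjb"
Op 3 (append 'a'): "cfechjb" -> "cfechjba"
Op 4 (delete idx 1 = 'f'): "cfechjba" -> "cechjba"
Op 5 (append 'e'): "cechjba" -> "cechjbae"

Answer: cechjbae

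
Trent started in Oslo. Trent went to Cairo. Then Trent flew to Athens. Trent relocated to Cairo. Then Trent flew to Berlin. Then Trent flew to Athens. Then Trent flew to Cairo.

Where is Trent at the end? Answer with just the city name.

Answer: Cairo

Derivation:
Tracking Trent's location:
Start: Trent is in Oslo.
After move 1: Oslo -> Cairo. Trent is in Cairo.
After move 2: Cairo -> Athens. Trent is in Athens.
After move 3: Athens -> Cairo. Trent is in Cairo.
After move 4: Cairo -> Berlin. Trent is in Berlin.
After move 5: Berlin -> Athens. Trent is in Athens.
After move 6: Athens -> Cairo. Trent is in Cairo.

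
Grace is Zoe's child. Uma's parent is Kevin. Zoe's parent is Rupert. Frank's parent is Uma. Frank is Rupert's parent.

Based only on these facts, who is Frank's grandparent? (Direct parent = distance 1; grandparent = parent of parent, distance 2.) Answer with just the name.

Answer: Kevin

Derivation:
Reconstructing the parent chain from the given facts:
  Kevin -> Uma -> Frank -> Rupert -> Zoe -> Grace
(each arrow means 'parent of the next')
Positions in the chain (0 = top):
  position of Kevin: 0
  position of Uma: 1
  position of Frank: 2
  position of Rupert: 3
  position of Zoe: 4
  position of Grace: 5

Frank is at position 2; the grandparent is 2 steps up the chain, i.e. position 0: Kevin.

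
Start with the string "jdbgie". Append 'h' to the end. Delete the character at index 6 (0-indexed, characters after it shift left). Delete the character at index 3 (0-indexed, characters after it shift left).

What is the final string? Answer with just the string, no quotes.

Answer: jdbie

Derivation:
Applying each edit step by step:
Start: "jdbgie"
Op 1 (append 'h'): "jdbgie" -> "jdbgieh"
Op 2 (delete idx 6 = 'h'): "jdbgieh" -> "jdbgie"
Op 3 (delete idx 3 = 'g'): "jdbgie" -> "jdbie"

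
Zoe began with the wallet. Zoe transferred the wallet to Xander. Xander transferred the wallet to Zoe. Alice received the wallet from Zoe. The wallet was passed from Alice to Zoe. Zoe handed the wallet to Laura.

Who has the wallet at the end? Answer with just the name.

Tracking the wallet through each event:
Start: Zoe has the wallet.
After event 1: Xander has the wallet.
After event 2: Zoe has the wallet.
After event 3: Alice has the wallet.
After event 4: Zoe has the wallet.
After event 5: Laura has the wallet.

Answer: Laura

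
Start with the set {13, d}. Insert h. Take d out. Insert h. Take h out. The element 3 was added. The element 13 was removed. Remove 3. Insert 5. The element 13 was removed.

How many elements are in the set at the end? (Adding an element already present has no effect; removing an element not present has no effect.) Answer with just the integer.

Answer: 1

Derivation:
Tracking the set through each operation:
Start: {13, d}
Event 1 (add h): added. Set: {13, d, h}
Event 2 (remove d): removed. Set: {13, h}
Event 3 (add h): already present, no change. Set: {13, h}
Event 4 (remove h): removed. Set: {13}
Event 5 (add 3): added. Set: {13, 3}
Event 6 (remove 13): removed. Set: {3}
Event 7 (remove 3): removed. Set: {}
Event 8 (add 5): added. Set: {5}
Event 9 (remove 13): not present, no change. Set: {5}

Final set: {5} (size 1)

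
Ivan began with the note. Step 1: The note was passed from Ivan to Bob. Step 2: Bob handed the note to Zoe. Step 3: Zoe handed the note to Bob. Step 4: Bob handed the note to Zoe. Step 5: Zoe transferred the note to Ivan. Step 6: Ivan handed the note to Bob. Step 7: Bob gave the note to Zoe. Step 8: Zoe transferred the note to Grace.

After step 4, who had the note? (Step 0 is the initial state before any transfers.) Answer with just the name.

Tracking the note holder through step 4:
After step 0 (start): Ivan
After step 1: Bob
After step 2: Zoe
After step 3: Bob
After step 4: Zoe

At step 4, the holder is Zoe.

Answer: Zoe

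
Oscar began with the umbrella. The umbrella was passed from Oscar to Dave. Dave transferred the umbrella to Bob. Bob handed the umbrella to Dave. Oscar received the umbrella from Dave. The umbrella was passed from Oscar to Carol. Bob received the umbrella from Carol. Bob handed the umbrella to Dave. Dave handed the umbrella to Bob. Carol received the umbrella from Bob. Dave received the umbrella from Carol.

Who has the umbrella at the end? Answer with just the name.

Answer: Dave

Derivation:
Tracking the umbrella through each event:
Start: Oscar has the umbrella.
After event 1: Dave has the umbrella.
After event 2: Bob has the umbrella.
After event 3: Dave has the umbrella.
After event 4: Oscar has the umbrella.
After event 5: Carol has the umbrella.
After event 6: Bob has the umbrella.
After event 7: Dave has the umbrella.
After event 8: Bob has the umbrella.
After event 9: Carol has the umbrella.
After event 10: Dave has the umbrella.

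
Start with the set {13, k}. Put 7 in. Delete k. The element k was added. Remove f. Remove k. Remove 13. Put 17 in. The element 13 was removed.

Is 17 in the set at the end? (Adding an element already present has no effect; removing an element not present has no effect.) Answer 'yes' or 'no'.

Tracking the set through each operation:
Start: {13, k}
Event 1 (add 7): added. Set: {13, 7, k}
Event 2 (remove k): removed. Set: {13, 7}
Event 3 (add k): added. Set: {13, 7, k}
Event 4 (remove f): not present, no change. Set: {13, 7, k}
Event 5 (remove k): removed. Set: {13, 7}
Event 6 (remove 13): removed. Set: {7}
Event 7 (add 17): added. Set: {17, 7}
Event 8 (remove 13): not present, no change. Set: {17, 7}

Final set: {17, 7} (size 2)
17 is in the final set.

Answer: yes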